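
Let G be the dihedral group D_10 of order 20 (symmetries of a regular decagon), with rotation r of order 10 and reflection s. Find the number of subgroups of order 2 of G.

11

|G| = 20 and 2 | 20, so subgroups of order 2 are possible by Lagrange.
The subgroups of order 2 are: {e, r^2s}; {e, r^3s}; {e, r^4s}; {e, r^5}; … (11 in all).
So G has 11 subgroups of order 2.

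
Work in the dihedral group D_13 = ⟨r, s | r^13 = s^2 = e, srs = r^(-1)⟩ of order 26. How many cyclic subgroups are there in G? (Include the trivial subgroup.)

Each element a generates a cyclic subgroup ⟨a⟩; distinct elements may generate the same one (a cyclic group of order d has φ(d) generators).
Cyclic subgroups by order — order 1: 1; order 2: 13; order 13: 1.
Total: 15.

15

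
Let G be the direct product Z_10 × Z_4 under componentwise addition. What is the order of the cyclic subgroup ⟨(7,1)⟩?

The order of (7,1) in Z_10 × Z_4 is lcm(ord(7) in Z_10, ord(1) in Z_4).
ord(7) = 10 and ord(1) = 4, so |⟨(7,1)⟩| = lcm(10, 4) = 20.

20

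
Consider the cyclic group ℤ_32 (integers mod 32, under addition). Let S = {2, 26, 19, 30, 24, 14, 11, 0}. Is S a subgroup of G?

No

19 ∈ S but its inverse 13 ∉ S, so S is not a subgroup.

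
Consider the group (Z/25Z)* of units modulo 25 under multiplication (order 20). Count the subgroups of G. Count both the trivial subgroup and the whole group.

6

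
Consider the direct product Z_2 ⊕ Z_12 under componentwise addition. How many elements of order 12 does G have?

An element (a,b) has order lcm(ord(a), ord(b)); count pairs with lcm equal to 12.
Enumerating gives 8 such elements.

8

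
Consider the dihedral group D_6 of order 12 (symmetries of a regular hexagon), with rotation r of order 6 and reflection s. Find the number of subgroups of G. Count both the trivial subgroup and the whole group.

|G| = 12, so by Lagrange every subgroup order divides 12. Divisors: 1, 2, 3, 4, 6, 12.
Subgroups by order — order 1: 1; order 2: 7; order 3: 1; order 4: 3; order 6: 3; order 12: 1.
Total: 1 + 7 + 1 + 3 + 3 + 1 = 16.

16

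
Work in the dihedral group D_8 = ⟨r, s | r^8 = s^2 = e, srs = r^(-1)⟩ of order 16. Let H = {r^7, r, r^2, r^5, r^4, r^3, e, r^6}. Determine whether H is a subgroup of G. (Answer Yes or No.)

|H| = 8 divides |G| = 16, consistent with Lagrange.
H contains the identity, every element's inverse is in H, and H is closed under ·: it is a subgroup.
In fact H = ⟨r^7⟩.

Yes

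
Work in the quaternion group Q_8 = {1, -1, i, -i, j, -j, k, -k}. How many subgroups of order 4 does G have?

3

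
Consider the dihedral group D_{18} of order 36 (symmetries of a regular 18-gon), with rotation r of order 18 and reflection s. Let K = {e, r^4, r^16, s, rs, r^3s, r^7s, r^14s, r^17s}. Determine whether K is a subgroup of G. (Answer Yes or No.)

r^4 ∈ K but its inverse r^14 ∉ K, so K is not a subgroup.

No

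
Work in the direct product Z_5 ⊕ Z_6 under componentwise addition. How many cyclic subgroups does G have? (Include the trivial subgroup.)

Each element a generates a cyclic subgroup ⟨a⟩; distinct elements may generate the same one (a cyclic group of order d has φ(d) generators).
Cyclic subgroups by order — order 1: 1; order 2: 1; order 3: 1; order 5: 1; order 6: 1; order 10: 1; order 15: 1; order 30: 1.
Total: 8.

8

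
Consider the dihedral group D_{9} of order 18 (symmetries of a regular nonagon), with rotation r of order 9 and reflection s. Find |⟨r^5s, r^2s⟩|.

|⟨r^5s⟩| = 2 and |⟨r^2s⟩| = 2, so |H| is a multiple of lcm(2, 2) = 2 and divides |G| = 18.
Closing under the operation: H = {e, r^3, r^6, r^2s, r^5s, r^8s}, so |H| = 6.

6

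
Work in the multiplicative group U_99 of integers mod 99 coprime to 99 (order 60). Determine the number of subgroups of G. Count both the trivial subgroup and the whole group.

|G| = 60, so by Lagrange every subgroup order divides 60. Divisors: 1, 2, 3, 4, 5, 6, 10, 12, 15, 20, 30, 60.
Subgroups by order — order 1: 1; order 2: 3; order 3: 1; order 4: 1; order 5: 1; order 6: 3; order 10: 3; order 12: 1; order 15: 1; order 20: 1; order 30: 3; order 60: 1.
Total: 1 + 3 + 1 + 1 + 1 + 3 + 3 + 1 + 1 + 1 + 3 + 1 = 20.

20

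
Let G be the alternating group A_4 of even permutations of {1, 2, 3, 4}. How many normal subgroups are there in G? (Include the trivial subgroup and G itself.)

G has 10 subgroups. Checking conjugation-invariance by order — order 1: 1/1 normal; order 2: 0/3 normal; order 3: 0/4 normal; order 4: 1/1 normal; order 12: 1/1 normal.
Total normal subgroups: 3.

3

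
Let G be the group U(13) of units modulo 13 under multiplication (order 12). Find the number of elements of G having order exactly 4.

2

The elements of order 4 are: 5, 8.
That's 2.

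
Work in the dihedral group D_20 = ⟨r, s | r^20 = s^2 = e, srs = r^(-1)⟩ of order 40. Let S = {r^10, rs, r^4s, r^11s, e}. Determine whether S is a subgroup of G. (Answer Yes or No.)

No

Closure fails: r^11s · r^4s = r^7 ∉ S. So S is not a subgroup.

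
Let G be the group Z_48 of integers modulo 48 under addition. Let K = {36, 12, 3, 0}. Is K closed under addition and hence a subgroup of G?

No

3 ∈ K but its inverse 45 ∉ K, so K is not a subgroup.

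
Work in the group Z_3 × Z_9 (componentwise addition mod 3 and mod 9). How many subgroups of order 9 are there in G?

|G| = 27 and 9 | 27, so subgroups of order 9 are possible by Lagrange.
The subgroups of order 9 are: {(0,0), (0,1), (0,2), (0,3), (0,4), (0,5), (0,6), (0,7), (0,8)}; {(0,0), (0,3), (0,6), (1,0), (1,3), (1,6), (2,0), (2,3), (2,6)}; {(0,0), (0,3), (0,6), (1,1), (1,4), (1,7), (2,2), (2,5), (2,8)}; {(0,0), (0,3), (0,6), (1,2), (1,5), (1,8), (2,1), (2,4), (2,7)}.
So G has 4 subgroups of order 9.

4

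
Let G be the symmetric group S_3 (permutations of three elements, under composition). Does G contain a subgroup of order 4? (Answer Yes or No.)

No

4 does not divide |G| = 6, so by Lagrange no subgroup of order 4 exists.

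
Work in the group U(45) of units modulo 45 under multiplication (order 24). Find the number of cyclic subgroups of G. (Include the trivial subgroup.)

12

Each element a generates a cyclic subgroup ⟨a⟩; distinct elements may generate the same one (a cyclic group of order d has φ(d) generators).
Cyclic subgroups by order — order 1: 1; order 2: 3; order 3: 1; order 4: 2; order 6: 3; order 12: 2.
Total: 12.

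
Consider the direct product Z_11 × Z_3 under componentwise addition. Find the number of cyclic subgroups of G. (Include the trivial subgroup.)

Group the elements of G by the cyclic subgroup they generate; each cyclic subgroup of order d accounts for φ(d) elements.
Cyclic subgroups by order — order 1: 1; order 3: 1; order 11: 1; order 33: 1.
Total: 4.

4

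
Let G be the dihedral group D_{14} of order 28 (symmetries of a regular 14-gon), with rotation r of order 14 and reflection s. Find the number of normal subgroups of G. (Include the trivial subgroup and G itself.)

G has 28 subgroups. Checking conjugation-invariance by order — order 1: 1/1 normal; order 2: 1/15 normal; order 4: 0/7 normal; order 7: 1/1 normal; order 14: 3/3 normal; order 28: 1/1 normal.
Total normal subgroups: 7.

7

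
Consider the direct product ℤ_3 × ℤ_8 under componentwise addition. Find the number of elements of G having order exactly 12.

4

An element (a,b) has order lcm(ord(a), ord(b)); count pairs with lcm equal to 12.
Enumerating gives 4 such elements.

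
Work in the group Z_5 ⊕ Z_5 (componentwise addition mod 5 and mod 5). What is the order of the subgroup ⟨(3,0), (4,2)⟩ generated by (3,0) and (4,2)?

|⟨(3,0)⟩| = 5 and |⟨(4,2)⟩| = 5, so |H| is a multiple of lcm(5, 5) = 5 and divides |G| = 25.
Closing {(3,0), (4,2)} under the group operation gives all of G, so |H| = 25.

25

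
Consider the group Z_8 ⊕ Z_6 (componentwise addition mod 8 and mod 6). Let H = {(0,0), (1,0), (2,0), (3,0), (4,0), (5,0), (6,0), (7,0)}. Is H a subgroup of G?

Yes

|H| = 8 divides |G| = 48, consistent with Lagrange.
H contains the identity, every element's inverse is in H, and H is closed under +: it is a subgroup.
In fact H = ⟨(7,0)⟩.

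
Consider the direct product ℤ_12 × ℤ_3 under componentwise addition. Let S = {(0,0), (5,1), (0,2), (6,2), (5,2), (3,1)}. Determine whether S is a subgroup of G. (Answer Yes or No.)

(6,2) ∈ S but its inverse (6,1) ∉ S, so S is not a subgroup.

No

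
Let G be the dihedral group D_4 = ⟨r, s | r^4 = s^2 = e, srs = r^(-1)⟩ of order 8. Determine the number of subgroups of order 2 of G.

5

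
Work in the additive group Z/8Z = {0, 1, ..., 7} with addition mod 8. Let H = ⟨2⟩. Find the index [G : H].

|⟨2⟩| = 4 and |G| = 8.
By Lagrange, [G : H] = |G|/|H| = 8/4 = 2.

2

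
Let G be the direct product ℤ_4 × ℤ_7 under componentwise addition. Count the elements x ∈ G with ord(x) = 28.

An element (a,b) has order lcm(ord(a), ord(b)); count pairs with lcm equal to 28.
Enumerating gives 12 such elements.

12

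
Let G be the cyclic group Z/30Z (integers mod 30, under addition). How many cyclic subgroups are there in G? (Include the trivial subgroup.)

A cyclic subgroup of order d is generated by each of its φ(d) elements of order d, so the cyclic subgroups of order d number (#elements of order d)/φ(d).
Cyclic subgroups by order — order 1: 1; order 2: 1; order 3: 1; order 5: 1; order 6: 1; order 10: 1; order 15: 1; order 30: 1.
Total: 8.

8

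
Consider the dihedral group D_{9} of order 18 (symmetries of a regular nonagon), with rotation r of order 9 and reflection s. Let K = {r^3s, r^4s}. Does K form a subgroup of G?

No

The identity e ∉ K, so K is not a subgroup.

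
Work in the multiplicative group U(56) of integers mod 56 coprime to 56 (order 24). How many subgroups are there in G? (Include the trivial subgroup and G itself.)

32

|G| = 24, so by Lagrange every subgroup order divides 24. Divisors: 1, 2, 3, 4, 6, 8, 12, 24.
Subgroups by order — order 1: 1; order 2: 7; order 3: 1; order 4: 7; order 6: 7; order 8: 1; order 12: 7; order 24: 1.
Total: 1 + 7 + 1 + 7 + 7 + 1 + 7 + 1 = 32.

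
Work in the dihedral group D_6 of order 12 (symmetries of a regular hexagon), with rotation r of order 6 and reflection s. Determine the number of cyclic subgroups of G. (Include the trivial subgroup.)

A cyclic subgroup of order d is generated by each of its φ(d) elements of order d, so the cyclic subgroups of order d number (#elements of order d)/φ(d).
Cyclic subgroups by order — order 1: 1; order 2: 7; order 3: 1; order 6: 1.
Total: 10.

10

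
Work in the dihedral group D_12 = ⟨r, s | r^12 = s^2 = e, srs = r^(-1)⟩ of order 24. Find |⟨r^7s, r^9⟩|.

8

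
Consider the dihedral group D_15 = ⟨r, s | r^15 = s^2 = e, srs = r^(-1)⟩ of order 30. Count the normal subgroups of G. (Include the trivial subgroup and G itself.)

G has 28 subgroups. Checking conjugation-invariance by order — order 1: 1/1 normal; order 2: 0/15 normal; order 3: 1/1 normal; order 5: 1/1 normal; order 6: 0/5 normal; order 10: 0/3 normal; order 15: 1/1 normal; order 30: 1/1 normal.
Total normal subgroups: 5.

5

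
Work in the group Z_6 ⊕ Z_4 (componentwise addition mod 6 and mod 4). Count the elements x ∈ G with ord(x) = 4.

An element (a,b) has order lcm(ord(a), ord(b)); count pairs with lcm equal to 4.
Enumerating gives 4 such elements.

4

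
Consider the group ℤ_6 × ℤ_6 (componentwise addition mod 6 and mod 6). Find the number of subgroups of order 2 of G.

3

|G| = 36 and 2 | 36, so subgroups of order 2 are possible by Lagrange.
The subgroups of order 2 are: {(0,0), (0,3)}; {(0,0), (3,0)}; {(0,0), (3,3)}.
So G has 3 subgroups of order 2.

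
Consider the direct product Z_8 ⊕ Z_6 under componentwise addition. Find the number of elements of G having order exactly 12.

An element (a,b) has order lcm(ord(a), ord(b)); count pairs with lcm equal to 12.
Enumerating gives 8 such elements.

8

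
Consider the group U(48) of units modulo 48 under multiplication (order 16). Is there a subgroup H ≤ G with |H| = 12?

12 does not divide |G| = 16, so by Lagrange no subgroup of order 12 exists.

No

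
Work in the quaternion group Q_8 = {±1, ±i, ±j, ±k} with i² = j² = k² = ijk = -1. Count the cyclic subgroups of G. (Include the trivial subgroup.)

Group the elements of G by the cyclic subgroup they generate; each cyclic subgroup of order d accounts for φ(d) elements.
Cyclic subgroups by order — order 1: 1; order 2: 1; order 4: 3.
Total: 5.

5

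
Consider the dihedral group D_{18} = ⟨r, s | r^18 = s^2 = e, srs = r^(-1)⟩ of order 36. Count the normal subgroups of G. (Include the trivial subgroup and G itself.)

9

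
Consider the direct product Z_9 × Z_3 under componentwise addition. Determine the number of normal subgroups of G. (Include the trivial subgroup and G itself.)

10

G is abelian, so every subgroup is normal.
G has 10 subgroups in total, hence 10 normal subgroups.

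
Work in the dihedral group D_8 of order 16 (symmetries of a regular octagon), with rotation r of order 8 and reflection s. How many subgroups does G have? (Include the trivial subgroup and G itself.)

19

|G| = 16, so by Lagrange every subgroup order divides 16. Divisors: 1, 2, 4, 8, 16.
Subgroups by order — order 1: 1; order 2: 9; order 4: 5; order 8: 3; order 16: 1.
Total: 1 + 9 + 5 + 3 + 1 = 19.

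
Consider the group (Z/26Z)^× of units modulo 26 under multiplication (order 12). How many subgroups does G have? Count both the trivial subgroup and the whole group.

|G| = 12, so by Lagrange every subgroup order divides 12. Divisors: 1, 2, 3, 4, 6, 12.
Subgroups by order — order 1: 1; order 2: 1; order 3: 1; order 4: 1; order 6: 1; order 12: 1.
Total: 1 + 1 + 1 + 1 + 1 + 1 = 6.

6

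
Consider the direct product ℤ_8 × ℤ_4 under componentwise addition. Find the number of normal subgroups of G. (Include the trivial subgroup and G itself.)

22

G is abelian, so every subgroup is normal.
G has 22 subgroups in total, hence 22 normal subgroups.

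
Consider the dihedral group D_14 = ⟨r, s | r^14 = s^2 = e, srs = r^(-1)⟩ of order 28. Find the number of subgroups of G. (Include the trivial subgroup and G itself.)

|G| = 28, so by Lagrange every subgroup order divides 28. Divisors: 1, 2, 4, 7, 14, 28.
Subgroups by order — order 1: 1; order 2: 15; order 4: 7; order 7: 1; order 14: 3; order 28: 1.
Total: 1 + 15 + 7 + 1 + 3 + 1 = 28.

28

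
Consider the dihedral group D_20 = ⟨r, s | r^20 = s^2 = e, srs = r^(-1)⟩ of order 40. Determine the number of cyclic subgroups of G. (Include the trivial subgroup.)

A cyclic subgroup of order d is generated by each of its φ(d) elements of order d, so the cyclic subgroups of order d number (#elements of order d)/φ(d).
Cyclic subgroups by order — order 1: 1; order 2: 21; order 4: 1; order 5: 1; order 10: 1; order 20: 1.
Total: 26.

26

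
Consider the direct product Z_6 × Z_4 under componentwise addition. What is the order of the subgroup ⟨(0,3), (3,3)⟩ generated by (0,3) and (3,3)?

|⟨(0,3)⟩| = 4 and |⟨(3,3)⟩| = 4, so |H| is a multiple of lcm(4, 4) = 4 and divides |G| = 24.
Closing under the operation: H = {(0,0), (0,1), (0,2), (0,3), (3,0), (3,1), (3,2), (3,3)}, so |H| = 8.

8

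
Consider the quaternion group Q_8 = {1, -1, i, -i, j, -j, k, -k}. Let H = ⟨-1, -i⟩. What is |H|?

|⟨-1⟩| = 2 and |⟨-i⟩| = 4, so |H| is a multiple of lcm(2, 4) = 4 and divides |G| = 8.
Closing under the operation: H = {1, -1, i, -i}, so |H| = 4.

4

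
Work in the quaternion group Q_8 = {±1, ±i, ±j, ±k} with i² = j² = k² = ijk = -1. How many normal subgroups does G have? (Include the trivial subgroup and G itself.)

G has 6 subgroups. Checking conjugation-invariance by order — order 1: 1/1 normal; order 2: 1/1 normal; order 4: 3/3 normal; order 8: 1/1 normal.
Total normal subgroups: 6.

6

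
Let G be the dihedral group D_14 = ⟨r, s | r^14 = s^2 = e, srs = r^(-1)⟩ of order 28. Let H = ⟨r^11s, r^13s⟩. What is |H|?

14

|⟨r^11s⟩| = 2 and |⟨r^13s⟩| = 2, so |H| is a multiple of lcm(2, 2) = 2 and divides |G| = 28.
Closing under the operation: H = {e, r^2, r^4, r^6, r^8, r^10, r^12, rs, r^3s, r^5s, r^7s, r^9s, r^11s, r^13s}, so |H| = 14.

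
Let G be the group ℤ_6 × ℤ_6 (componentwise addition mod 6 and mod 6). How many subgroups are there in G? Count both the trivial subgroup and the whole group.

30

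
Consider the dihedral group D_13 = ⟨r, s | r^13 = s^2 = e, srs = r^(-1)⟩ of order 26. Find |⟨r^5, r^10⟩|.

|⟨r^5⟩| = 13 and |⟨r^10⟩| = 13, so |H| is a multiple of lcm(13, 13) = 13 and divides |G| = 26.
Closing under the operation: H = {e, r, r^2, r^3, r^4, r^5, r^6, r^7, r^8, r^9, r^10, r^11, r^12}, so |H| = 13.

13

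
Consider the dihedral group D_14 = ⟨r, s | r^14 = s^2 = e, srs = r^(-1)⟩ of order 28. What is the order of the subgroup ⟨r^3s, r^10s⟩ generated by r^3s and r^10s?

4

|⟨r^3s⟩| = 2 and |⟨r^10s⟩| = 2, so |H| is a multiple of lcm(2, 2) = 2 and divides |G| = 28.
Closing under the operation: H = {e, r^7, r^3s, r^10s}, so |H| = 4.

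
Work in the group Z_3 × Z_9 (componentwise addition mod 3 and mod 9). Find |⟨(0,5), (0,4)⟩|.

|⟨(0,5)⟩| = 9 and |⟨(0,4)⟩| = 9, so |H| is a multiple of lcm(9, 9) = 9 and divides |G| = 27.
Closing under the operation: H = {(0,0), (0,1), (0,2), (0,3), (0,4), (0,5), (0,6), (0,7), (0,8)}, so |H| = 9.

9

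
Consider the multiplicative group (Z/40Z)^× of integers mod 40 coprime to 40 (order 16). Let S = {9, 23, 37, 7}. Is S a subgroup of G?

The identity 1 ∉ S, so S is not a subgroup.

No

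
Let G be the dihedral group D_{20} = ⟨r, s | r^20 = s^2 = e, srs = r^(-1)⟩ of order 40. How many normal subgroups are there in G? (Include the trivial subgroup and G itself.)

9

G has 48 subgroups. Checking conjugation-invariance by order — order 1: 1/1 normal; order 2: 1/21 normal; order 4: 1/11 normal; order 5: 1/1 normal; order 8: 0/5 normal; order 10: 1/5 normal; order 20: 3/3 normal; order 40: 1/1 normal.
Total normal subgroups: 9.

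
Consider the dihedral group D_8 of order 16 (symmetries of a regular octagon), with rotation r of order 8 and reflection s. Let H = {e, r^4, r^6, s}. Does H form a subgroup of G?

No

r^6 ∈ H but its inverse r^2 ∉ H, so H is not a subgroup.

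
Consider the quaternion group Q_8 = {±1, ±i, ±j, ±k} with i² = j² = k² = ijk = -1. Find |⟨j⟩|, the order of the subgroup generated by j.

4

Computing powers of j: the smallest k with (j)^k = e is k = 4.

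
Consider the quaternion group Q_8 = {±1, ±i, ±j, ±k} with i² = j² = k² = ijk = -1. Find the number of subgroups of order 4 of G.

3

|G| = 8 and 4 | 8, so subgroups of order 4 are possible by Lagrange.
The subgroups of order 4 are: {1, -1, i, -i}; {1, -1, j, -j}; {1, -1, k, -k}.
So G has 3 subgroups of order 4.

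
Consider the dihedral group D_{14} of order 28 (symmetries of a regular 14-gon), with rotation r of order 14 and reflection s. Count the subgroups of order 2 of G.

|G| = 28 and 2 | 28, so subgroups of order 2 are possible by Lagrange.
The subgroups of order 2 are: {e, r^10s}; {e, r^11s}; {e, r^12s}; {e, r^13s}; … (15 in all).
So G has 15 subgroups of order 2.

15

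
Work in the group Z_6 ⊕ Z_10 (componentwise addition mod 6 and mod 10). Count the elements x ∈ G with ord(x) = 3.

2

An element (a,b) has order lcm(ord(a), ord(b)); count pairs with lcm equal to 3.
Enumerating gives 2 such elements.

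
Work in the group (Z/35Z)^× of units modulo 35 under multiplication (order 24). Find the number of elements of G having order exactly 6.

The elements of order 6 are: 4, 9, 19, 24, 26, 31.
That's 6.

6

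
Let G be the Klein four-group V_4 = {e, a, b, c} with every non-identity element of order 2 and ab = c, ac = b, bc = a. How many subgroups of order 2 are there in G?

3

|G| = 4 and 2 | 4, so subgroups of order 2 are possible by Lagrange.
The subgroups of order 2 are: {e, a}; {e, b}; {e, c}.
So G has 3 subgroups of order 2.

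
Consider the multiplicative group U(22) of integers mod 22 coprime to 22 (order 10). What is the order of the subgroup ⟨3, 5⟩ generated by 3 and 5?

5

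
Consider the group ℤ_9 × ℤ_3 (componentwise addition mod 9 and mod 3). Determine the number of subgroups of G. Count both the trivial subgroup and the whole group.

10

|G| = 27, so by Lagrange every subgroup order divides 27. Divisors: 1, 3, 9, 27.
Subgroups by order — order 1: 1; order 3: 4; order 9: 4; order 27: 1.
Total: 1 + 4 + 4 + 1 = 10.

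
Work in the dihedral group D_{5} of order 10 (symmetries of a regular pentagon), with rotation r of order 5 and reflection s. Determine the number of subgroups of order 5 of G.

1

|G| = 10 and 5 | 10, so subgroups of order 5 are possible by Lagrange.
The subgroups of order 5 are: {e, r, r^2, r^3, r^4}.
So G has 1 subgroup of order 5.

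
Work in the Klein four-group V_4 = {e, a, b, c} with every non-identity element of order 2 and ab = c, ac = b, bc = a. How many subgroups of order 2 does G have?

3

|G| = 4 and 2 | 4, so subgroups of order 2 are possible by Lagrange.
The subgroups of order 2 are: {e, a}; {e, b}; {e, c}.
So G has 3 subgroups of order 2.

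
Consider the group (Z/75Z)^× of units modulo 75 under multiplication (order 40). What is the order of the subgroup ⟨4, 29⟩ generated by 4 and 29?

|⟨4⟩| = 10 and |⟨29⟩| = 10, so |H| is a multiple of lcm(10, 10) = 10 and divides |G| = 40.
Closing under the operation: H = {1, 4, 11, 14, 16, 19, 26, 29, 31, 34, 41, 44, 46, 49, 56, 59, 61, 64, 71, 74}, so |H| = 20.

20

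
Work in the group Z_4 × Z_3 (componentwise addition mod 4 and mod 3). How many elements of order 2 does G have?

An element (a,b) has order lcm(ord(a), ord(b)); count pairs with lcm equal to 2.
Enumerating gives 1 such elements.

1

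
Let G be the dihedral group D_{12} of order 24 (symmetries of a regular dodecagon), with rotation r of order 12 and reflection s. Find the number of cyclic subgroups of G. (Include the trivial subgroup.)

18

Group the elements of G by the cyclic subgroup they generate; each cyclic subgroup of order d accounts for φ(d) elements.
Cyclic subgroups by order — order 1: 1; order 2: 13; order 3: 1; order 4: 1; order 6: 1; order 12: 1.
Total: 18.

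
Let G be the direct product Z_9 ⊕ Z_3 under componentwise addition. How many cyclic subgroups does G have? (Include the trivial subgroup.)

8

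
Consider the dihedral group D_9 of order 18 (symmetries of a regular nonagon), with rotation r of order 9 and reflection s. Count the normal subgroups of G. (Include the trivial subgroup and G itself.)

G has 16 subgroups. Checking conjugation-invariance by order — order 1: 1/1 normal; order 2: 0/9 normal; order 3: 1/1 normal; order 6: 0/3 normal; order 9: 1/1 normal; order 18: 1/1 normal.
Total normal subgroups: 4.

4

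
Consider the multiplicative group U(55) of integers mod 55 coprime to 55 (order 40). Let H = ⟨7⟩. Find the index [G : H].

2

|⟨7⟩| = 20 and |G| = 40.
By Lagrange, [G : H] = |G|/|H| = 40/20 = 2.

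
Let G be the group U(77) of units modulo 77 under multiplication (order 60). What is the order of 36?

Compute successive powers of 36 mod 77: 36, 64, 71, 15, 1; 36^5 ≡ 1 (mod 77).
So |⟨36⟩| = 5.

5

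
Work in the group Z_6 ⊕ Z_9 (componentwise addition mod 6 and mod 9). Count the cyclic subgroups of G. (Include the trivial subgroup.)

Group the elements of G by the cyclic subgroup they generate; each cyclic subgroup of order d accounts for φ(d) elements.
Cyclic subgroups by order — order 1: 1; order 2: 1; order 3: 4; order 6: 4; order 9: 3; order 18: 3.
Total: 16.

16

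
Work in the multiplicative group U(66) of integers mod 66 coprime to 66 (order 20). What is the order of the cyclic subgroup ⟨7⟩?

Compute successive powers of 7 mod 66: 7, 49, 13, 25, 43, 37, 61, 31, …; 7^10 ≡ 1 (mod 66).
So |⟨7⟩| = 10.

10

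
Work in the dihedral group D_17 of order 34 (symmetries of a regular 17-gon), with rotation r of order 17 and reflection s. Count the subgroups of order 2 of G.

|G| = 34 and 2 | 34, so subgroups of order 2 are possible by Lagrange.
The subgroups of order 2 are: {e, r^10s}; {e, r^11s}; {e, r^12s}; {e, r^13s}; … (17 in all).
So G has 17 subgroups of order 2.

17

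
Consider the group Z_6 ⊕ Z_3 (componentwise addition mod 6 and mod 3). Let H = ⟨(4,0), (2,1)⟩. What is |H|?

|⟨(4,0)⟩| = 3 and |⟨(2,1)⟩| = 3, so |H| is a multiple of lcm(3, 3) = 3 and divides |G| = 18.
Closing under the operation: H = {(0,0), (0,1), (0,2), (2,0), (2,1), (2,2), (4,0), (4,1), (4,2)}, so |H| = 9.

9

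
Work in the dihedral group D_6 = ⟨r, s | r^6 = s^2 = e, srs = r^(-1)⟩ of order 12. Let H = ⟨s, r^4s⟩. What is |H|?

6

|⟨s⟩| = 2 and |⟨r^4s⟩| = 2, so |H| is a multiple of lcm(2, 2) = 2 and divides |G| = 12.
Closing under the operation: H = {e, r^2, r^4, s, r^2s, r^4s}, so |H| = 6.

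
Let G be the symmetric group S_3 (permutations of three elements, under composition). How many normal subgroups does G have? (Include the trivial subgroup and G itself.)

3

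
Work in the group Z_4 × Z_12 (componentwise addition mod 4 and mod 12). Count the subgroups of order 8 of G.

|G| = 48 and 8 | 48, so subgroups of order 8 are possible by Lagrange.
The subgroups of order 8 are: {(0,0), (0,3), (0,6), (0,9), (2,0), (2,3), (2,6), (2,9)}; {(0,0), (0,6), (1,0), (1,6), (2,0), (2,6), (3,0), (3,6)}; {(0,0), (0,6), (1,3), (1,9), (2,0), (2,6), (3,3), (3,9)}.
So G has 3 subgroups of order 8.

3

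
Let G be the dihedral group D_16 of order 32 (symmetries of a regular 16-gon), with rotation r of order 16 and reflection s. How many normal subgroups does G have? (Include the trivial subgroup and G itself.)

8

G has 36 subgroups. Checking conjugation-invariance by order — order 1: 1/1 normal; order 2: 1/17 normal; order 4: 1/9 normal; order 8: 1/5 normal; order 16: 3/3 normal; order 32: 1/1 normal.
Total normal subgroups: 8.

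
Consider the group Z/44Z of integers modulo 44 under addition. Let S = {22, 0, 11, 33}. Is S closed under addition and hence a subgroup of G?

|S| = 4 divides |G| = 44, consistent with Lagrange.
S contains the identity, every element's inverse is in S, and S is closed under +: it is a subgroup.
In fact S = ⟨33⟩.

Yes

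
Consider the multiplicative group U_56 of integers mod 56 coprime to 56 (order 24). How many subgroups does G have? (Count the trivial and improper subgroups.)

|G| = 24, so by Lagrange every subgroup order divides 24. Divisors: 1, 2, 3, 4, 6, 8, 12, 24.
Subgroups by order — order 1: 1; order 2: 7; order 3: 1; order 4: 7; order 6: 7; order 8: 1; order 12: 7; order 24: 1.
Total: 1 + 7 + 1 + 7 + 7 + 1 + 7 + 1 = 32.

32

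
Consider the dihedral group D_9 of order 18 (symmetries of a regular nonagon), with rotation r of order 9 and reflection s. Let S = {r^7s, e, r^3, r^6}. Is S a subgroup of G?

|S| = 4 does not divide |G| = 18, so by Lagrange S is not a subgroup.

No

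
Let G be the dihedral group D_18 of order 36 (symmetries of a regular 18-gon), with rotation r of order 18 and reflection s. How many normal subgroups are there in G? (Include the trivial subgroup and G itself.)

9

G has 45 subgroups. Checking conjugation-invariance by order — order 1: 1/1 normal; order 2: 1/19 normal; order 3: 1/1 normal; order 4: 0/9 normal; order 6: 1/7 normal; order 9: 1/1 normal; order 12: 0/3 normal; order 18: 3/3 normal; order 36: 1/1 normal.
Total normal subgroups: 9.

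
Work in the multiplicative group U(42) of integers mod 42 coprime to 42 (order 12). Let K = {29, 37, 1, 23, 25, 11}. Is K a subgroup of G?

|K| = 6 divides |G| = 12, consistent with Lagrange.
K contains the identity, every element's inverse is in K, and K is closed under ·: it is a subgroup.
In fact K = ⟨23⟩.

Yes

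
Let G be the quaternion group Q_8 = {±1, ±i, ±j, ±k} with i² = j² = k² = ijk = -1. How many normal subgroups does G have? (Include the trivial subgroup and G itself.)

G has 6 subgroups. Checking conjugation-invariance by order — order 1: 1/1 normal; order 2: 1/1 normal; order 4: 3/3 normal; order 8: 1/1 normal.
Total normal subgroups: 6.

6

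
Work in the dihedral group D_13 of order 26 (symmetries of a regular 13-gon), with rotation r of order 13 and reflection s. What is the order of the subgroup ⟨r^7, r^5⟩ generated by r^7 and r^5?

|⟨r^7⟩| = 13 and |⟨r^5⟩| = 13, so |H| is a multiple of lcm(13, 13) = 13 and divides |G| = 26.
Closing under the operation: H = {e, r, r^2, r^3, r^4, r^5, r^6, r^7, r^8, r^9, r^10, r^11, r^12}, so |H| = 13.

13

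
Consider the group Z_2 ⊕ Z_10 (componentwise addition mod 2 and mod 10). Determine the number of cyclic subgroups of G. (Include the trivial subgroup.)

A cyclic subgroup of order d is generated by each of its φ(d) elements of order d, so the cyclic subgroups of order d number (#elements of order d)/φ(d).
Cyclic subgroups by order — order 1: 1; order 2: 3; order 5: 1; order 10: 3.
Total: 8.

8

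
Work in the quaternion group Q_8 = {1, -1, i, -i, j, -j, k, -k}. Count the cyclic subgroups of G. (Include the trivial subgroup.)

A cyclic subgroup of order d is generated by each of its φ(d) elements of order d, so the cyclic subgroups of order d number (#elements of order d)/φ(d).
Cyclic subgroups by order — order 1: 1; order 2: 1; order 4: 3.
Total: 5.

5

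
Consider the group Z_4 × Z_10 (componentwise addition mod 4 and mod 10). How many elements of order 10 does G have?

An element (a,b) has order lcm(ord(a), ord(b)); count pairs with lcm equal to 10.
Enumerating gives 12 such elements.

12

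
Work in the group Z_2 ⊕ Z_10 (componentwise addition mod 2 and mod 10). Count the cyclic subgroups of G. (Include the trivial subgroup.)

Group the elements of G by the cyclic subgroup they generate; each cyclic subgroup of order d accounts for φ(d) elements.
Cyclic subgroups by order — order 1: 1; order 2: 3; order 5: 1; order 10: 3.
Total: 8.

8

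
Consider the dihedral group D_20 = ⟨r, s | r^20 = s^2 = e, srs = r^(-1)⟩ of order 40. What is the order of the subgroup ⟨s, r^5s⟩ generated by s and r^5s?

8

|⟨s⟩| = 2 and |⟨r^5s⟩| = 2, so |H| is a multiple of lcm(2, 2) = 2 and divides |G| = 40.
Closing under the operation: H = {e, r^5, r^10, r^15, s, r^5s, r^10s, r^15s}, so |H| = 8.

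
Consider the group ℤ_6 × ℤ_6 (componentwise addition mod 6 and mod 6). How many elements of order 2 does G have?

An element (a,b) has order lcm(ord(a), ord(b)); count pairs with lcm equal to 2.
Enumerating gives 3 such elements.

3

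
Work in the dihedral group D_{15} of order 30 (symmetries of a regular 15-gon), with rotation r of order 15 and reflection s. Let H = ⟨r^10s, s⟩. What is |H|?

6

|⟨r^10s⟩| = 2 and |⟨s⟩| = 2, so |H| is a multiple of lcm(2, 2) = 2 and divides |G| = 30.
Closing under the operation: H = {e, r^5, r^10, s, r^5s, r^10s}, so |H| = 6.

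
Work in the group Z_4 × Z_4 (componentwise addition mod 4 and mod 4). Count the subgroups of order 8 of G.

|G| = 16 and 8 | 16, so subgroups of order 8 are possible by Lagrange.
The subgroups of order 8 are: {(0,0), (0,1), (0,2), (0,3), (2,0), (2,1), (2,2), (2,3)}; {(0,0), (0,2), (1,0), (1,2), (2,0), (2,2), (3,0), (3,2)}; {(0,0), (0,2), (1,1), (1,3), (2,0), (2,2), (3,1), (3,3)}.
So G has 3 subgroups of order 8.

3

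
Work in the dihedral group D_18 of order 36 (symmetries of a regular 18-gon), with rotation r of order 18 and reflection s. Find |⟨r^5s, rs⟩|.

|⟨r^5s⟩| = 2 and |⟨rs⟩| = 2, so |H| is a multiple of lcm(2, 2) = 2 and divides |G| = 36.
Closing under the operation: H = {e, r^2, r^4, r^6, r^8, r^10, r^12, r^14, r^16, rs, r^3s, r^5s, r^7s, r^9s, r^11s, r^13s, r^15s, r^17s}, so |H| = 18.

18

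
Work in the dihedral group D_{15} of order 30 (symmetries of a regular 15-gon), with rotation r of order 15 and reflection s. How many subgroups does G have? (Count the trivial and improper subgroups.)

28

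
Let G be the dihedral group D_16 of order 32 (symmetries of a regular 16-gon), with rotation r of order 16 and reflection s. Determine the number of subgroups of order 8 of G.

5

|G| = 32 and 8 | 32, so subgroups of order 8 are possible by Lagrange.
The subgroups of order 8 are: {e, r^2, r^4, r^6, r^8, r^10, r^12, r^14}; {e, r^4, r^8, r^12, r^2s, r^6s, r^10s, r^14s}; {e, r^4, r^8, r^12, r^3s, r^7s, r^11s, r^15s}; {e, r^4, r^8, r^12, s, r^4s, r^8s, r^12s}; … (5 in all).
So G has 5 subgroups of order 8.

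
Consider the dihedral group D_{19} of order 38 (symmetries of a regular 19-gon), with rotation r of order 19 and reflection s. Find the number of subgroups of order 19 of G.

|G| = 38 and 19 | 38, so subgroups of order 19 are possible by Lagrange.
The subgroups of order 19 are: {e, r, r^2, r^3, r^4, r^5, r^6, r^7, r^8, r^9, r^10, r^11, r^12, r^13, r^14, r^15, r^16, r^17, r^18}.
So G has 1 subgroup of order 19.

1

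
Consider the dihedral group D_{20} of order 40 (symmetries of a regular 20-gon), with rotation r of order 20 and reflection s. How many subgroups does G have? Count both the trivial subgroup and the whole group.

48

|G| = 40, so by Lagrange every subgroup order divides 40. Divisors: 1, 2, 4, 5, 8, 10, 20, 40.
Subgroups by order — order 1: 1; order 2: 21; order 4: 11; order 5: 1; order 8: 5; order 10: 5; order 20: 3; order 40: 1.
Total: 1 + 21 + 11 + 1 + 5 + 5 + 3 + 1 = 48.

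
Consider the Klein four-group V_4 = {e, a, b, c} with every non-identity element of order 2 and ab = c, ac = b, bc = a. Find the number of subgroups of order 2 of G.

|G| = 4 and 2 | 4, so subgroups of order 2 are possible by Lagrange.
The subgroups of order 2 are: {e, a}; {e, b}; {e, c}.
So G has 3 subgroups of order 2.

3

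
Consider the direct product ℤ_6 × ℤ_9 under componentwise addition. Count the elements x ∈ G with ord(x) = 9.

18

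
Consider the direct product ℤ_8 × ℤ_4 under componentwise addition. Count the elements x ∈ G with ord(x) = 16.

0

An element (a,b) has order lcm(ord(a), ord(b)); count pairs with lcm equal to 16.
Enumerating gives 0 such elements.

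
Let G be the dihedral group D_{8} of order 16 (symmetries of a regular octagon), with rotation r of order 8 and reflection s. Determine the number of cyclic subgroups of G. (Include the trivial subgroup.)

12

Group the elements of G by the cyclic subgroup they generate; each cyclic subgroup of order d accounts for φ(d) elements.
Cyclic subgroups by order — order 1: 1; order 2: 9; order 4: 1; order 8: 1.
Total: 12.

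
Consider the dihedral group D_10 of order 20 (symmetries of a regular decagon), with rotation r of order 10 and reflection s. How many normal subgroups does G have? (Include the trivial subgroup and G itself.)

7

G has 22 subgroups. Checking conjugation-invariance by order — order 1: 1/1 normal; order 2: 1/11 normal; order 4: 0/5 normal; order 5: 1/1 normal; order 10: 3/3 normal; order 20: 1/1 normal.
Total normal subgroups: 7.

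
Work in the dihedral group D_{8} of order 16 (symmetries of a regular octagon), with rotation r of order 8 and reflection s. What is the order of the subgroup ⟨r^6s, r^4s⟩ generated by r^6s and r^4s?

|⟨r^6s⟩| = 2 and |⟨r^4s⟩| = 2, so |H| is a multiple of lcm(2, 2) = 2 and divides |G| = 16.
Closing under the operation: H = {e, r^2, r^4, r^6, s, r^2s, r^4s, r^6s}, so |H| = 8.

8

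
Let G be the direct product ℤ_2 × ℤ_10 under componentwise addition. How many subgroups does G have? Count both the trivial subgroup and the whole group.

10

|G| = 20, so by Lagrange every subgroup order divides 20. Divisors: 1, 2, 4, 5, 10, 20.
Subgroups by order — order 1: 1; order 2: 3; order 4: 1; order 5: 1; order 10: 3; order 20: 1.
Total: 1 + 3 + 1 + 1 + 3 + 1 = 10.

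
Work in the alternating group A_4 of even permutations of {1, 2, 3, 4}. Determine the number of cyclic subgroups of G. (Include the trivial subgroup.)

Each element a generates a cyclic subgroup ⟨a⟩; distinct elements may generate the same one (a cyclic group of order d has φ(d) generators).
Cyclic subgroups by order — order 1: 1; order 2: 3; order 3: 4.
Total: 8.

8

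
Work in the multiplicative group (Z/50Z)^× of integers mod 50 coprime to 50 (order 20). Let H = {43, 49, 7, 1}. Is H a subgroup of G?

|H| = 4 divides |G| = 20, consistent with Lagrange.
H contains the identity, every element's inverse is in H, and H is closed under ·: it is a subgroup.
In fact H = ⟨43⟩.

Yes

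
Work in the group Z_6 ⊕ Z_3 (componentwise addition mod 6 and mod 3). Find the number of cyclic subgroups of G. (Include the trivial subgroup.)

10

A cyclic subgroup of order d is generated by each of its φ(d) elements of order d, so the cyclic subgroups of order d number (#elements of order d)/φ(d).
Cyclic subgroups by order — order 1: 1; order 2: 1; order 3: 4; order 6: 4.
Total: 10.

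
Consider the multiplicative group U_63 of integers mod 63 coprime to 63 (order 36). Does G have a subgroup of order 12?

12 | 36. A subgroup of order 12 is {1, 8, 10, 17, 19, 26, 37, 44, 46, 53, 55, 62}.

Yes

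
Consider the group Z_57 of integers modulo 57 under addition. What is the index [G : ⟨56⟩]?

1

|⟨56⟩| = 57 and |G| = 57.
By Lagrange, [G : H] = |G|/|H| = 57/57 = 1.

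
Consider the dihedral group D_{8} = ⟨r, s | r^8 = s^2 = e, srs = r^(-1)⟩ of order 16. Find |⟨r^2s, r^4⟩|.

|⟨r^2s⟩| = 2 and |⟨r^4⟩| = 2, so |H| is a multiple of lcm(2, 2) = 2 and divides |G| = 16.
Closing under the operation: H = {e, r^4, r^2s, r^6s}, so |H| = 4.

4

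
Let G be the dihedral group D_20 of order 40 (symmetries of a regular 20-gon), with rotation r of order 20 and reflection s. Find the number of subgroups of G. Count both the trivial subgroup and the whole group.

48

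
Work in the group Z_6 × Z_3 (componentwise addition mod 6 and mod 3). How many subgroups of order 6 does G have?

|G| = 18 and 6 | 18, so subgroups of order 6 are possible by Lagrange.
The subgroups of order 6 are: {(0,0), (0,1), (0,2), (3,0), (3,1), (3,2)}; {(0,0), (1,0), (2,0), (3,0), (4,0), (5,0)}; {(0,0), (1,1), (2,2), (3,0), (4,1), (5,2)}; {(0,0), (1,2), (2,1), (3,0), (4,2), (5,1)}.
So G has 4 subgroups of order 6.

4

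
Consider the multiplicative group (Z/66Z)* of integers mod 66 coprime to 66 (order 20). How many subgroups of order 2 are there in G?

3

|G| = 20 and 2 | 20, so subgroups of order 2 are possible by Lagrange.
The subgroups of order 2 are: {1, 23}; {1, 43}; {1, 65}.
So G has 3 subgroups of order 2.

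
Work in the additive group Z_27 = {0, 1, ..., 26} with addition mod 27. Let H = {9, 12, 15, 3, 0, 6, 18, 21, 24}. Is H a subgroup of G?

|H| = 9 divides |G| = 27, consistent with Lagrange.
H contains the identity, every element's inverse is in H, and H is closed under +: it is a subgroup.
In fact H = ⟨3⟩.

Yes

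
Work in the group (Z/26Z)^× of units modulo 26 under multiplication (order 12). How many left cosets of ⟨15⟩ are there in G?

|⟨15⟩| = 12 and |G| = 12.
By Lagrange, [G : H] = |G|/|H| = 12/12 = 1.

1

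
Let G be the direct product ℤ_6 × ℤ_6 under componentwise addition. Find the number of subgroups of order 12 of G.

4

|G| = 36 and 12 | 36, so subgroups of order 12 are possible by Lagrange.
The subgroups of order 12 are: {(0,0), (0,1), (0,2), (0,3), (0,4), (0,5), (3,0), (3,1), (3,2), (3,3), (3,4), (3,5)}; {(0,0), (0,3), (1,0), (1,3), (2,0), (2,3), (3,0), (3,3), (4,0), (4,3), (5,0), (5,3)}; {(0,0), (0,3), (1,1), (1,4), (2,2), (2,5), (3,0), (3,3), (4,1), (4,4), (5,2), (5,5)}; {(0,0), (0,3), (1,2), (1,5), (2,1), (2,4), (3,0), (3,3), (4,2), (4,5), (5,1), (5,4)}.
So G has 4 subgroups of order 12.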